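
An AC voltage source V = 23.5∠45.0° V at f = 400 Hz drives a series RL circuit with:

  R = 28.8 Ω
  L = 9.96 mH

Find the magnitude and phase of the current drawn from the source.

Step 1 — Angular frequency: ω = 2π·f = 2π·400 = 2513 rad/s.
Step 2 — Component impedances:
  R: Z = R = 28.8 Ω
  L: Z = jωL = j·2513·0.00996 = 0 + j25.03 Ω
Step 3 — Series combination: Z_total = R + L = 28.8 + j25.03 Ω = 38.16∠41.0° Ω.
Step 4 — Source phasor: V = 23.5∠45.0° V = 16.62 + j16.62 V.
Step 5 — Ohm's law: I = V / Z_total = (16.62 + j16.62) / (28.8 + j25.03) = 0.6144 + j0.043 A.
Step 6 — Convert to polar: |I| = 0.6159 A, ∠I = 4.0°.

I = 0.6159∠4.0° A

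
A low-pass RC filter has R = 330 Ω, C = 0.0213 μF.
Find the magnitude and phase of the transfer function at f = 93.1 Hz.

Step 1 — Angular frequency: ω = 2π·93.1 = 585 rad/s.
Step 2 — Transfer function: H(jω) = 1/(1 + jωRC).
Step 3 — Denominator: 1 + jωRC = 1 + j·585·330·2.13e-08 = 1 + j0.004112.
Step 4 — H = 1 - j0.004112.
Step 5 — Magnitude: |H| = 1 (-0.0 dB); phase: φ = -0.2°.

|H| = 1 (-0.0 dB), φ = -0.2°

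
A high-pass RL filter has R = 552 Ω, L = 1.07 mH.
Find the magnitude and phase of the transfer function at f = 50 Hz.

Step 1 — Angular frequency: ω = 2π·50 = 314.2 rad/s.
Step 2 — Transfer function: H(jω) = jωL/(R + jωL).
Step 3 — Numerator jωL = j·0.3362; denominator R + jωL = 552 + j0.3362.
Step 4 — H = 3.708e-07 + j0.000609.
Step 5 — Magnitude: |H| = 0.000609 (-64.3 dB); phase: φ = 90.0°.

|H| = 0.000609 (-64.3 dB), φ = 90.0°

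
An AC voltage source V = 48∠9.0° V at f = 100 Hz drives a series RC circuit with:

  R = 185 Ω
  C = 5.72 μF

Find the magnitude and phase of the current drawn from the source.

Step 1 — Angular frequency: ω = 2π·f = 2π·100 = 628.3 rad/s.
Step 2 — Component impedances:
  R: Z = R = 185 Ω
  C: Z = 1/(jωC) = -j/(ω·C) = 0 - j278.2 Ω
Step 3 — Series combination: Z_total = R + C = 185 - j278.2 Ω = 334.1∠-56.4° Ω.
Step 4 — Source phasor: V = 48∠9.0° V = 47.41 + j7.509 V.
Step 5 — Ohm's law: I = V / Z_total = (47.41 + j7.509) / (185 - j278.2) = 0.05985 + j0.1306 A.
Step 6 — Convert to polar: |I| = 0.1437 A, ∠I = 65.4°.

I = 0.1437∠65.4° A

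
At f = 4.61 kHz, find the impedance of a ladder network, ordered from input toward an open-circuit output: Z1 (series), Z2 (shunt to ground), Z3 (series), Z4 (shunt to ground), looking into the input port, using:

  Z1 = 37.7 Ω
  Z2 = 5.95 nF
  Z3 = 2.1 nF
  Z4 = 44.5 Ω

Step 1 — Angular frequency: ω = 2π·f = 2π·4610 = 2.897e+04 rad/s.
Step 2 — Component impedances:
  Z1: Z = R = 37.7 Ω
  Z2: Z = 1/(jωC) = -j/(ω·C) = 0 - j5802 Ω
  Z3: Z = 1/(jωC) = -j/(ω·C) = 0 - j1.644e+04 Ω
  Z4: Z = R = 44.5 Ω
Step 3 — Ladder network (open output): work backward from the far end, alternating series and parallel combinations. Z_in = 40.73 - j4289 Ω = 4289∠-89.5° Ω.

Z = 40.73 - j4289 Ω = 4289∠-89.5° Ω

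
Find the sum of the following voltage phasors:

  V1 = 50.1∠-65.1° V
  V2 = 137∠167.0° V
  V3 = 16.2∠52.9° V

Step 1 — Convert each phasor to rectangular form:
  V1 = 50.1·(cos(-65.1°) + j·sin(-65.1°)) = 21.09 - j45.44 V
  V2 = 137·(cos(167.0°) + j·sin(167.0°)) = -133.5 + j30.82 V
  V3 = 16.2·(cos(52.9°) + j·sin(52.9°)) = 9.772 + j12.92 V
Step 2 — Sum components: V_total = -102.6 - j1.704 V.
Step 3 — Convert to polar: |V_total| = 102.6 V, ∠V_total = -179.0°.

V_total = 102.6∠-179.0° V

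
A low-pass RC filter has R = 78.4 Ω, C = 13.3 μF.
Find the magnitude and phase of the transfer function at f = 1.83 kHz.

Step 1 — Angular frequency: ω = 2π·1830 = 1.15e+04 rad/s.
Step 2 — Transfer function: H(jω) = 1/(1 + jωRC).
Step 3 — Denominator: 1 + jωRC = 1 + j·1.15e+04·78.4·1.33e-05 = 1 + j11.99.
Step 4 — H = 0.006909 - j0.08283.
Step 5 — Magnitude: |H| = 0.08312 (-21.6 dB); phase: φ = -85.2°.

|H| = 0.08312 (-21.6 dB), φ = -85.2°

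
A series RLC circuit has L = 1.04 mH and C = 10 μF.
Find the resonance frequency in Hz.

Step 1 — Resonance condition Im(Z)=0 gives ω₀ = 1/√(LC).
Step 2 — ω₀ = 1/√(0.00104·1e-05) = 9806 rad/s.
Step 3 — f₀ = ω₀/(2π) = 1561 Hz.

f₀ = 1561 Hz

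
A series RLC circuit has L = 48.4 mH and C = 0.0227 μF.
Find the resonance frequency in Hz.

Step 1 — Resonance condition Im(Z)=0 gives ω₀ = 1/√(LC).
Step 2 — ω₀ = 1/√(0.0484·2.27e-08) = 3.017e+04 rad/s.
Step 3 — f₀ = ω₀/(2π) = 4802 Hz.

f₀ = 4802 Hz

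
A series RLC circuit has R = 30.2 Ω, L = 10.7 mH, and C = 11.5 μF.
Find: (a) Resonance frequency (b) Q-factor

Step 1 — Resonance condition Im(Z)=0 gives ω₀ = 1/√(LC).
Step 2 — ω₀ = 1/√(0.0107·1.15e-05) = 2851 rad/s.
Step 3 — f₀ = ω₀/(2π) = 453.7 Hz.
Step 4 — Series Q: Q = ω₀L/R = 2851·0.0107/30.2 = 1.01.

(a) f₀ = 453.7 Hz  (b) Q = 1.01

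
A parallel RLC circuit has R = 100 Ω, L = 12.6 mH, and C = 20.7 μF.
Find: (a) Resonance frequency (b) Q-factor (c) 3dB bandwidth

Step 1 — Resonance: ω₀ = 1/√(LC) = 1/√(0.0126·2.07e-05) = 1958 rad/s.
Step 2 — f₀ = ω₀/(2π) = 311.6 Hz.
Step 3 — Parallel Q: Q = R/(ω₀L) = 100/(1958·0.0126) = 4.053.
Step 4 — Bandwidth: Δω = ω₀/Q = 483.1 rad/s; BW = Δω/(2π) = 76.89 Hz.

(a) f₀ = 311.6 Hz  (b) Q = 4.053  (c) BW = 76.89 Hz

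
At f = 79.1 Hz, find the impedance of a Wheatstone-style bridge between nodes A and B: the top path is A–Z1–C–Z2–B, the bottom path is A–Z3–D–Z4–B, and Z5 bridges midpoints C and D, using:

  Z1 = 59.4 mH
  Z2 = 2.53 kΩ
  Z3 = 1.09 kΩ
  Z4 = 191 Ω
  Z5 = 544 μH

Step 1 — Angular frequency: ω = 2π·f = 2π·79.1 = 497 rad/s.
Step 2 — Component impedances:
  Z1: Z = jωL = j·497·0.0594 = 0 + j29.52 Ω
  Z2: Z = R = 2530 Ω
  Z3: Z = R = 1090 Ω
  Z4: Z = R = 191 Ω
  Z5: Z = jωL = j·497·0.000544 = 0 + j0.2704 Ω
Step 3 — Bridge requires nodal analysis (the Z5 bridge couples midpoints C and D, so the two paths cannot be reduced to a simple series/parallel combination). Setting node B to ground and injecting 1 A at node A, the 3-node admittance system at A, C, D solves to V_A = Z_AB = 178.4 + j29.73 Ω = 180.9∠9.5° Ω.

Z = 178.4 + j29.73 Ω = 180.9∠9.5° Ω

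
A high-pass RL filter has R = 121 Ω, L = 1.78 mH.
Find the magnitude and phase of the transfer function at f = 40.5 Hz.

Step 1 — Angular frequency: ω = 2π·40.5 = 254.5 rad/s.
Step 2 — Transfer function: H(jω) = jωL/(R + jωL).
Step 3 — Numerator jωL = j·0.453; denominator R + jωL = 121 + j0.453.
Step 4 — H = 1.401e-05 + j0.003743.
Step 5 — Magnitude: |H| = 0.003743 (-48.5 dB); phase: φ = 89.8°.

|H| = 0.003743 (-48.5 dB), φ = 89.8°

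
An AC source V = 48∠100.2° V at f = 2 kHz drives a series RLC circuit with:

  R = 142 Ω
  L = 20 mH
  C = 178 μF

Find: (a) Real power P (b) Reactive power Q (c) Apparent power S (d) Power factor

Step 1 — Angular frequency: ω = 2π·f = 2π·2000 = 1.257e+04 rad/s.
Step 2 — Component impedances:
  R: Z = R = 142 Ω
  L: Z = jωL = j·1.257e+04·0.02 = 0 + j251.3 Ω
  C: Z = 1/(jωC) = -j/(ω·C) = 0 - j0.4471 Ω
Step 3 — Series combination: Z_total = R + L + C = 142 + j250.9 Ω = 288.3∠60.5° Ω.
Step 4 — Source phasor: V = 48∠100.2° V = -8.5 + j47.24 V.
Step 5 — Current: I = V / Z = 0.1281 + j0.1064 A = 0.1665∠39.7° A.
Step 6 — Complex power: S = V·I* = 3.937 + j6.955 VA.
Step 7 — Real power: P = Re(S) = 3.937 W.
Step 8 — Reactive power: Q = Im(S) = 6.955 VAR.
Step 9 — Apparent power: |S| = 7.992 VA.
Step 10 — Power factor: PF = P/|S| = 0.4926 (lagging).

(a) P = 3.937 W  (b) Q = 6.955 VAR  (c) S = 7.992 VA  (d) PF = 0.4926 (lagging)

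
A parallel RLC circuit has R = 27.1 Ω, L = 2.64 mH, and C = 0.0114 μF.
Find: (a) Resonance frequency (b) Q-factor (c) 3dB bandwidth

Step 1 — Resonance: ω₀ = 1/√(LC) = 1/√(0.00264·1.14e-08) = 1.823e+05 rad/s.
Step 2 — f₀ = ω₀/(2π) = 2.901e+04 Hz.
Step 3 — Parallel Q: Q = R/(ω₀L) = 27.1/(1.823e+05·0.00264) = 0.05631.
Step 4 — Bandwidth: Δω = ω₀/Q = 3.237e+06 rad/s; BW = Δω/(2π) = 5.152e+05 Hz.

(a) f₀ = 2.901e+04 Hz  (b) Q = 0.05631  (c) BW = 5.152e+05 Hz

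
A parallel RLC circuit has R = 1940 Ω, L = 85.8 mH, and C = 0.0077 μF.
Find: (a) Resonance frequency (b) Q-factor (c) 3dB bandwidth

Step 1 — Resonance: ω₀ = 1/√(LC) = 1/√(0.0858·7.7e-09) = 3.891e+04 rad/s.
Step 2 — f₀ = ω₀/(2π) = 6192 Hz.
Step 3 — Parallel Q: Q = R/(ω₀L) = 1940/(3.891e+04·0.0858) = 0.5812.
Step 4 — Bandwidth: Δω = ω₀/Q = 6.694e+04 rad/s; BW = Δω/(2π) = 1.065e+04 Hz.

(a) f₀ = 6192 Hz  (b) Q = 0.5812  (c) BW = 1.065e+04 Hz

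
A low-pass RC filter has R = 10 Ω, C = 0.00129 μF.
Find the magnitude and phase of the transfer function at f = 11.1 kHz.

Step 1 — Angular frequency: ω = 2π·1.11e+04 = 6.974e+04 rad/s.
Step 2 — Transfer function: H(jω) = 1/(1 + jωRC).
Step 3 — Denominator: 1 + jωRC = 1 + j·6.974e+04·10·1.29e-09 = 1 + j0.0008997.
Step 4 — H = 1 - j0.0008997.
Step 5 — Magnitude: |H| = 1 (-0.0 dB); phase: φ = -0.1°.

|H| = 1 (-0.0 dB), φ = -0.1°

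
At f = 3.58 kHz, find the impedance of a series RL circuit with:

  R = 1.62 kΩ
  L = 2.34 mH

Step 1 — Angular frequency: ω = 2π·f = 2π·3580 = 2.249e+04 rad/s.
Step 2 — Component impedances:
  R: Z = R = 1620 Ω
  L: Z = jωL = j·2.249e+04·0.00234 = 0 + j52.64 Ω
Step 3 — Series combination: Z_total = R + L = 1620 + j52.64 Ω = 1621∠1.9° Ω.

Z = 1620 + j52.64 Ω = 1621∠1.9° Ω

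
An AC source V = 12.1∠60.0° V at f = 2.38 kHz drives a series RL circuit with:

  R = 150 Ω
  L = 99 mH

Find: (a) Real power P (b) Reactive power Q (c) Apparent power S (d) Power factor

Step 1 — Angular frequency: ω = 2π·f = 2π·2380 = 1.495e+04 rad/s.
Step 2 — Component impedances:
  R: Z = R = 150 Ω
  L: Z = jωL = j·1.495e+04·0.099 = 0 + j1480 Ω
Step 3 — Series combination: Z_total = R + L = 150 + j1480 Ω = 1488∠84.2° Ω.
Step 4 — Source phasor: V = 12.1∠60.0° V = 6.05 + j10.48 V.
Step 5 — Current: I = V / Z = 0.007416 - j0.003335 A = 0.008132∠-24.2° A.
Step 6 — Complex power: S = V·I* = 0.009918 + j0.09789 VA.
Step 7 — Real power: P = Re(S) = 0.009918 W.
Step 8 — Reactive power: Q = Im(S) = 0.09789 VAR.
Step 9 — Apparent power: |S| = 0.09839 VA.
Step 10 — Power factor: PF = P/|S| = 0.1008 (lagging).

(a) P = 0.009918 W  (b) Q = 0.09789 VAR  (c) S = 0.09839 VA  (d) PF = 0.1008 (lagging)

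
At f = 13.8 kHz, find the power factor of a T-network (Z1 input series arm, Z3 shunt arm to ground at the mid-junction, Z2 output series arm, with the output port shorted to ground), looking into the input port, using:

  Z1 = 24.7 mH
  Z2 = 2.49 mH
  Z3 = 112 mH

Step 1 — Angular frequency: ω = 2π·f = 2π·1.38e+04 = 8.671e+04 rad/s.
Step 2 — Component impedances:
  Z1: Z = jωL = j·8.671e+04·0.0247 = 0 + j2142 Ω
  Z2: Z = jωL = j·8.671e+04·0.00249 = 0 + j215.9 Ω
  Z3: Z = jωL = j·8.671e+04·0.112 = 0 + j9711 Ω
Step 3 — With the output port shorted to ground, the output series arm Z2 runs from the junction to ground; the shunt arm Z3 also runs from the junction to ground. They appear in parallel: Z3 || Z2 = 0 + j211.2 Ω.
Step 4 — Series with input arm Z1: Z_in = Z1 + (Z3 || Z2) = 0 + j2353 Ω = 2353∠90.0° Ω.
Step 5 — Power factor: PF = cos(φ) = Re(Z)/|Z| = 0/2353 = 0.
Step 6 — Type: Im(Z) = 2353 ⇒ lagging (phase φ = 90.0°).

PF = 0 (lagging, φ = 90.0°)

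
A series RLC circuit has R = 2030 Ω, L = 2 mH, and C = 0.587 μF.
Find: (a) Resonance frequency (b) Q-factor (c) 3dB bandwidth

Step 1 — Resonance: ω₀ = 1/√(LC) = 1/√(0.002·5.87e-07) = 2.919e+04 rad/s.
Step 2 — f₀ = ω₀/(2π) = 4645 Hz.
Step 3 — Series Q: Q = ω₀L/R = 2.919e+04·0.002/2030 = 0.02875.
Step 4 — Bandwidth: Δω = ω₀/Q = 1.015e+06 rad/s; BW = Δω/(2π) = 1.615e+05 Hz.

(a) f₀ = 4645 Hz  (b) Q = 0.02875  (c) BW = 1.615e+05 Hz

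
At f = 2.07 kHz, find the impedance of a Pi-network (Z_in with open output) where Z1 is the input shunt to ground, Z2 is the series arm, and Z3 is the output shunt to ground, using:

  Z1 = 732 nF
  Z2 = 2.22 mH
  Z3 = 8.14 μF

Step 1 — Angular frequency: ω = 2π·f = 2π·2070 = 1.301e+04 rad/s.
Step 2 — Component impedances:
  Z1: Z = 1/(jωC) = -j/(ω·C) = 0 - j105 Ω
  Z2: Z = jωL = j·1.301e+04·0.00222 = 0 + j28.87 Ω
  Z3: Z = 1/(jωC) = -j/(ω·C) = 0 - j9.446 Ω
Step 3 — With open output, the series arm Z2 and the output shunt Z3 appear in series to ground: Z2 + Z3 = 0 + j19.43 Ω.
Step 4 — Parallel with input shunt Z1: Z_in = Z1 || (Z2 + Z3) = 0 + j23.84 Ω = 23.84∠90.0° Ω.

Z = 0 + j23.84 Ω = 23.84∠90.0° Ω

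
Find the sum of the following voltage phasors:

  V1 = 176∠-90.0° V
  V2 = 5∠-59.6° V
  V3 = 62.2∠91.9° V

Step 1 — Convert each phasor to rectangular form:
  V1 = 176·(cos(-90.0°) + j·sin(-90.0°)) = 0 - j176 V
  V2 = 5·(cos(-59.6°) + j·sin(-59.6°)) = 2.53 - j4.313 V
  V3 = 62.2·(cos(91.9°) + j·sin(91.9°)) = -2.062 + j62.17 V
Step 2 — Sum components: V_total = 0.4679 - j118.1 V.
Step 3 — Convert to polar: |V_total| = 118.1 V, ∠V_total = -89.8°.

V_total = 118.1∠-89.8° V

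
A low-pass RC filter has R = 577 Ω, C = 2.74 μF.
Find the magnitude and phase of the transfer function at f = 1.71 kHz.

Step 1 — Angular frequency: ω = 2π·1710 = 1.074e+04 rad/s.
Step 2 — Transfer function: H(jω) = 1/(1 + jωRC).
Step 3 — Denominator: 1 + jωRC = 1 + j·1.074e+04·577·2.74e-06 = 1 + j16.99.
Step 4 — H = 0.003454 - j0.05867.
Step 5 — Magnitude: |H| = 0.05877 (-24.6 dB); phase: φ = -86.6°.

|H| = 0.05877 (-24.6 dB), φ = -86.6°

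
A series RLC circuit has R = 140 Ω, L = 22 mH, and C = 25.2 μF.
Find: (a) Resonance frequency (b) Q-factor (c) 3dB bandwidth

Step 1 — Resonance condition Im(Z)=0 gives ω₀ = 1/√(LC).
Step 2 — ω₀ = 1/√(0.022·2.52e-05) = 1343 rad/s.
Step 3 — f₀ = ω₀/(2π) = 213.8 Hz.
Step 4 — Series Q: Q = ω₀L/R = 1343·0.022/140 = 0.211.
Step 5 — 3dB bandwidth: Δω = ω₀/Q = 6364 rad/s; BW = Δω/(2π) = 1013 Hz.

(a) f₀ = 213.8 Hz  (b) Q = 0.211  (c) BW = 1013 Hz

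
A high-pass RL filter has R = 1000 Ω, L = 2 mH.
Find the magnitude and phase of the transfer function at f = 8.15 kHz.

Step 1 — Angular frequency: ω = 2π·8150 = 5.121e+04 rad/s.
Step 2 — Transfer function: H(jω) = jωL/(R + jωL).
Step 3 — Numerator jωL = j·102.4; denominator R + jωL = 1000 + j102.4.
Step 4 — H = 0.01038 + j0.1014.
Step 5 — Magnitude: |H| = 0.1019 (-19.8 dB); phase: φ = 84.2°.

|H| = 0.1019 (-19.8 dB), φ = 84.2°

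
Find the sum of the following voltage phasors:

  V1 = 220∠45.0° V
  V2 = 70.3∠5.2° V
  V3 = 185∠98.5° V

Step 1 — Convert each phasor to rectangular form:
  V1 = 220·(cos(45.0°) + j·sin(45.0°)) = 155.6 + j155.6 V
  V2 = 70.3·(cos(5.2°) + j·sin(5.2°)) = 70.01 + j6.371 V
  V3 = 185·(cos(98.5°) + j·sin(98.5°)) = -27.34 + j183 V
Step 2 — Sum components: V_total = 198.2 + j344.9 V.
Step 3 — Convert to polar: |V_total| = 397.8 V, ∠V_total = 60.1°.

V_total = 397.8∠60.1° V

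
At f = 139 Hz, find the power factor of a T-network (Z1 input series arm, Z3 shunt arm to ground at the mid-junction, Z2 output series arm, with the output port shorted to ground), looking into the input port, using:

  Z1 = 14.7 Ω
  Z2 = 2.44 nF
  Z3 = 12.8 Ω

Step 1 — Angular frequency: ω = 2π·f = 2π·139 = 873.4 rad/s.
Step 2 — Component impedances:
  Z1: Z = R = 14.7 Ω
  Z2: Z = 1/(jωC) = -j/(ω·C) = 0 - j4.693e+05 Ω
  Z3: Z = R = 12.8 Ω
Step 3 — With the output port shorted to ground, the output series arm Z2 runs from the junction to ground; the shunt arm Z3 also runs from the junction to ground. They appear in parallel: Z3 || Z2 = 12.8 - j0.0003491 Ω.
Step 4 — Series with input arm Z1: Z_in = Z1 + (Z3 || Z2) = 27.5 - j0.0003491 Ω = 27.5∠-0.0° Ω.
Step 5 — Power factor: PF = cos(φ) = Re(Z)/|Z| = 27.5/27.5 = 1.
Step 6 — Type: Im(Z) = -0.0003491 ⇒ leading (phase φ = -0.0°).

PF = 1 (leading, φ = -0.0°)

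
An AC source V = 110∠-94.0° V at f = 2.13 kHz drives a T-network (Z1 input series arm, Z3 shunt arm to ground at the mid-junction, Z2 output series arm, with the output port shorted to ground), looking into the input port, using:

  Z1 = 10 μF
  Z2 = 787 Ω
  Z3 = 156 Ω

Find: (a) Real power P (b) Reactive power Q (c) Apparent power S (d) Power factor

Step 1 — Angular frequency: ω = 2π·f = 2π·2130 = 1.338e+04 rad/s.
Step 2 — Component impedances:
  Z1: Z = 1/(jωC) = -j/(ω·C) = 0 - j7.472 Ω
  Z2: Z = R = 787 Ω
  Z3: Z = R = 156 Ω
Step 3 — With the output port shorted to ground, the output series arm Z2 runs from the junction to ground; the shunt arm Z3 also runs from the junction to ground. They appear in parallel: Z3 || Z2 = 130.2 Ω.
Step 4 — Series with input arm Z1: Z_in = Z1 + (Z3 || Z2) = 130.2 - j7.472 Ω = 130.4∠-3.3° Ω.
Step 5 — Source phasor: V = 110∠-94.0° V = -7.673 - j109.7 V.
Step 6 — Current: I = V / Z = -0.01053 - j0.8434 A = 0.8435∠-90.7° A.
Step 7 — Complex power: S = V·I* = 92.63 - j5.316 VA.
Step 8 — Real power: P = Re(S) = 92.63 W.
Step 9 — Reactive power: Q = Im(S) = -5.316 VAR.
Step 10 — Apparent power: |S| = 92.79 VA.
Step 11 — Power factor: PF = P/|S| = 0.9984 (leading).

(a) P = 92.63 W  (b) Q = -5.316 VAR  (c) S = 92.79 VA  (d) PF = 0.9984 (leading)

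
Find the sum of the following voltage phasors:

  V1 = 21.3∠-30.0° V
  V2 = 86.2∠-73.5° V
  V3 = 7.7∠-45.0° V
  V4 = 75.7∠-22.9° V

Step 1 — Convert each phasor to rectangular form:
  V1 = 21.3·(cos(-30.0°) + j·sin(-30.0°)) = 18.45 - j10.65 V
  V2 = 86.2·(cos(-73.5°) + j·sin(-73.5°)) = 24.48 - j82.65 V
  V3 = 7.7·(cos(-45.0°) + j·sin(-45.0°)) = 5.445 - j5.445 V
  V4 = 75.7·(cos(-22.9°) + j·sin(-22.9°)) = 69.73 - j29.46 V
Step 2 — Sum components: V_total = 118.1 - j128.2 V.
Step 3 — Convert to polar: |V_total| = 174.3 V, ∠V_total = -47.3°.

V_total = 174.3∠-47.3° V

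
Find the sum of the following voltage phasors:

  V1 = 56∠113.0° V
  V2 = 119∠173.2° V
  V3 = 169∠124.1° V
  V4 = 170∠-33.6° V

Step 1 — Convert each phasor to rectangular form:
  V1 = 56·(cos(113.0°) + j·sin(113.0°)) = -21.88 + j51.55 V
  V2 = 119·(cos(173.2°) + j·sin(173.2°)) = -118.2 + j14.09 V
  V3 = 169·(cos(124.1°) + j·sin(124.1°)) = -94.75 + j139.9 V
  V4 = 170·(cos(-33.6°) + j·sin(-33.6°)) = 141.6 - j94.08 V
Step 2 — Sum components: V_total = -93.2 + j111.5 V.
Step 3 — Convert to polar: |V_total| = 145.3 V, ∠V_total = 129.9°.

V_total = 145.3∠129.9° V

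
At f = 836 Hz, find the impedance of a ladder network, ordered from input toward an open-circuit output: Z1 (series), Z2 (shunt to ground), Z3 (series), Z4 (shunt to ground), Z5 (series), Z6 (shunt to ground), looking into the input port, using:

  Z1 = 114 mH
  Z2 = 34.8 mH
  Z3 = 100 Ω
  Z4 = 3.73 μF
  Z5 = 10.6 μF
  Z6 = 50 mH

Step 1 — Angular frequency: ω = 2π·f = 2π·836 = 5253 rad/s.
Step 2 — Component impedances:
  Z1: Z = jωL = j·5253·0.114 = 0 + j598.8 Ω
  Z2: Z = jωL = j·5253·0.0348 = 0 + j182.8 Ω
  Z3: Z = R = 100 Ω
  Z4: Z = 1/(jωC) = -j/(ω·C) = 0 - j51.04 Ω
  Z5: Z = 1/(jωC) = -j/(ω·C) = 0 - j17.96 Ω
  Z6: Z = jωL = j·5253·0.05 = 0 + j262.6 Ω
Step 3 — Ladder network (open output): work backward from the far end, alternating series and parallel combinations. Z_in = 139.3 + j616.9 Ω = 632.4∠77.3° Ω.

Z = 139.3 + j616.9 Ω = 632.4∠77.3° Ω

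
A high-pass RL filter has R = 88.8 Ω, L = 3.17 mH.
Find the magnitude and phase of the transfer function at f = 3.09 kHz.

Step 1 — Angular frequency: ω = 2π·3090 = 1.942e+04 rad/s.
Step 2 — Transfer function: H(jω) = jωL/(R + jωL).
Step 3 — Numerator jωL = j·61.55; denominator R + jωL = 88.8 + j61.55.
Step 4 — H = 0.3245 + j0.4682.
Step 5 — Magnitude: |H| = 0.5696 (-4.9 dB); phase: φ = 55.3°.

|H| = 0.5696 (-4.9 dB), φ = 55.3°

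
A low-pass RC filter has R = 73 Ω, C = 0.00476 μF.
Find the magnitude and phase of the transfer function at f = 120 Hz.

Step 1 — Angular frequency: ω = 2π·120 = 754 rad/s.
Step 2 — Transfer function: H(jω) = 1/(1 + jωRC).
Step 3 — Denominator: 1 + jωRC = 1 + j·754·73·4.76e-09 = 1 + j0.000262.
Step 4 — H = 1 - j0.000262.
Step 5 — Magnitude: |H| = 1 (-0.0 dB); phase: φ = -0.0°.

|H| = 1 (-0.0 dB), φ = -0.0°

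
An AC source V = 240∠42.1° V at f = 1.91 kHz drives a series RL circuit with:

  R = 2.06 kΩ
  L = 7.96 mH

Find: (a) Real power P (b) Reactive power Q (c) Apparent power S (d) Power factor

Step 1 — Angular frequency: ω = 2π·f = 2π·1910 = 1.2e+04 rad/s.
Step 2 — Component impedances:
  R: Z = R = 2060 Ω
  L: Z = jωL = j·1.2e+04·0.00796 = 0 + j95.53 Ω
Step 3 — Series combination: Z_total = R + L = 2060 + j95.53 Ω = 2062∠2.7° Ω.
Step 4 — Source phasor: V = 240∠42.1° V = 178.1 + j160.9 V.
Step 5 — Current: I = V / Z = 0.08987 + j0.07394 A = 0.1164∠39.4° A.
Step 6 — Complex power: S = V·I* = 27.9 + j1.294 VA.
Step 7 — Real power: P = Re(S) = 27.9 W.
Step 8 — Reactive power: Q = Im(S) = 1.294 VAR.
Step 9 — Apparent power: |S| = 27.93 VA.
Step 10 — Power factor: PF = P/|S| = 0.9989 (lagging).

(a) P = 27.9 W  (b) Q = 1.294 VAR  (c) S = 27.93 VA  (d) PF = 0.9989 (lagging)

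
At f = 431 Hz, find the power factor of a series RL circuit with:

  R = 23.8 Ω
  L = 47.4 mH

Step 1 — Angular frequency: ω = 2π·f = 2π·431 = 2708 rad/s.
Step 2 — Component impedances:
  R: Z = R = 23.8 Ω
  L: Z = jωL = j·2708·0.0474 = 0 + j128.4 Ω
Step 3 — Series combination: Z_total = R + L = 23.8 + j128.4 Ω = 130.5∠79.5° Ω.
Step 4 — Power factor: PF = cos(φ) = Re(Z)/|Z| = 23.8/130.55 = 0.1823.
Step 5 — Type: Im(Z) = 128.4 ⇒ lagging (phase φ = 79.5°).

PF = 0.1823 (lagging, φ = 79.5°)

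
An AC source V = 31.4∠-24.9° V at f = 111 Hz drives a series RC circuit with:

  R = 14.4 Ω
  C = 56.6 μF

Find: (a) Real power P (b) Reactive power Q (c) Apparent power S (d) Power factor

Step 1 — Angular frequency: ω = 2π·f = 2π·111 = 697.4 rad/s.
Step 2 — Component impedances:
  R: Z = R = 14.4 Ω
  C: Z = 1/(jωC) = -j/(ω·C) = 0 - j25.33 Ω
Step 3 — Series combination: Z_total = R + C = 14.4 - j25.33 Ω = 29.14∠-60.4° Ω.
Step 4 — Source phasor: V = 31.4∠-24.9° V = 28.48 - j13.22 V.
Step 5 — Current: I = V / Z = 0.8774 + j0.6255 A = 1.078∠35.5° A.
Step 6 — Complex power: S = V·I* = 16.72 - j29.42 VA.
Step 7 — Real power: P = Re(S) = 16.72 W.
Step 8 — Reactive power: Q = Im(S) = -29.42 VAR.
Step 9 — Apparent power: |S| = 33.84 VA.
Step 10 — Power factor: PF = P/|S| = 0.4942 (leading).

(a) P = 16.72 W  (b) Q = -29.42 VAR  (c) S = 33.84 VA  (d) PF = 0.4942 (leading)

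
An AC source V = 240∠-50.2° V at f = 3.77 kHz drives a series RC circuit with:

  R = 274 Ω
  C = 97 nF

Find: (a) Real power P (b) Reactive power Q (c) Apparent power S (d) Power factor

Step 1 — Angular frequency: ω = 2π·f = 2π·3770 = 2.369e+04 rad/s.
Step 2 — Component impedances:
  R: Z = R = 274 Ω
  C: Z = 1/(jωC) = -j/(ω·C) = 0 - j435.2 Ω
Step 3 — Series combination: Z_total = R + C = 274 - j435.2 Ω = 514.3∠-57.8° Ω.
Step 4 — Source phasor: V = 240∠-50.2° V = 153.6 - j184.4 V.
Step 5 — Current: I = V / Z = 0.4626 + j0.06177 A = 0.4667∠7.6° A.
Step 6 — Complex power: S = V·I* = 59.67 - j94.78 VA.
Step 7 — Real power: P = Re(S) = 59.67 W.
Step 8 — Reactive power: Q = Im(S) = -94.78 VAR.
Step 9 — Apparent power: |S| = 112 VA.
Step 10 — Power factor: PF = P/|S| = 0.5328 (leading).

(a) P = 59.67 W  (b) Q = -94.78 VAR  (c) S = 112 VA  (d) PF = 0.5328 (leading)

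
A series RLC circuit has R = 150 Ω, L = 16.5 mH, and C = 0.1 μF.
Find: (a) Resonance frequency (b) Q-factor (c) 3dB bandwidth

Step 1 — Resonance: ω₀ = 1/√(LC) = 1/√(0.0165·1e-07) = 2.462e+04 rad/s.
Step 2 — f₀ = ω₀/(2π) = 3918 Hz.
Step 3 — Series Q: Q = ω₀L/R = 2.462e+04·0.0165/150 = 2.708.
Step 4 — Bandwidth: Δω = ω₀/Q = 9091 rad/s; BW = Δω/(2π) = 1447 Hz.

(a) f₀ = 3918 Hz  (b) Q = 2.708  (c) BW = 1447 Hz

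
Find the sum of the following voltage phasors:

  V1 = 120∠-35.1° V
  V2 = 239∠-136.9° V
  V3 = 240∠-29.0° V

Step 1 — Convert each phasor to rectangular form:
  V1 = 120·(cos(-35.1°) + j·sin(-35.1°)) = 98.18 - j69 V
  V2 = 239·(cos(-136.9°) + j·sin(-136.9°)) = -174.5 - j163.3 V
  V3 = 240·(cos(-29.0°) + j·sin(-29.0°)) = 209.9 - j116.4 V
Step 2 — Sum components: V_total = 133.6 - j348.7 V.
Step 3 — Convert to polar: |V_total| = 373.4 V, ∠V_total = -69.0°.

V_total = 373.4∠-69.0° V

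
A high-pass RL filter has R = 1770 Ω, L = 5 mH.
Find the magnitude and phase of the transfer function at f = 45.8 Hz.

Step 1 — Angular frequency: ω = 2π·45.8 = 287.8 rad/s.
Step 2 — Transfer function: H(jω) = jωL/(R + jωL).
Step 3 — Numerator jωL = j·1.439; denominator R + jωL = 1770 + j1.439.
Step 4 — H = 6.608e-07 + j0.0008129.
Step 5 — Magnitude: |H| = 0.0008129 (-61.8 dB); phase: φ = 90.0°.

|H| = 0.0008129 (-61.8 dB), φ = 90.0°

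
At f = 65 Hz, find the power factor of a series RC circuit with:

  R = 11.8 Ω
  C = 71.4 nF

Step 1 — Angular frequency: ω = 2π·f = 2π·65 = 408.4 rad/s.
Step 2 — Component impedances:
  R: Z = R = 11.8 Ω
  C: Z = 1/(jωC) = -j/(ω·C) = 0 - j3.429e+04 Ω
Step 3 — Series combination: Z_total = R + C = 11.8 - j3.429e+04 Ω = 3.429e+04∠-90.0° Ω.
Step 4 — Power factor: PF = cos(φ) = Re(Z)/|Z| = 11.8/3.429e+04 = 0.0003441.
Step 5 — Type: Im(Z) = -3.429e+04 ⇒ leading (phase φ = -90.0°).

PF = 0.0003441 (leading, φ = -90.0°)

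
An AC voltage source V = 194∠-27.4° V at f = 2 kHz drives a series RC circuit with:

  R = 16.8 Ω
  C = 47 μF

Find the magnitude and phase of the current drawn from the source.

Step 1 — Angular frequency: ω = 2π·f = 2π·2000 = 1.257e+04 rad/s.
Step 2 — Component impedances:
  R: Z = R = 16.8 Ω
  C: Z = 1/(jωC) = -j/(ω·C) = 0 - j1.693 Ω
Step 3 — Series combination: Z_total = R + C = 16.8 - j1.693 Ω = 16.89∠-5.8° Ω.
Step 4 — Source phasor: V = 194∠-27.4° V = 172.2 - j89.28 V.
Step 5 — Ohm's law: I = V / Z_total = (172.2 - j89.28) / (16.8 - j1.693) = 10.68 - j4.238 A.
Step 6 — Convert to polar: |I| = 11.49 A, ∠I = -21.6°.

I = 11.49∠-21.6° A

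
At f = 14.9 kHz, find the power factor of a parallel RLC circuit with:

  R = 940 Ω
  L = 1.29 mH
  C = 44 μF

Step 1 — Angular frequency: ω = 2π·f = 2π·1.49e+04 = 9.362e+04 rad/s.
Step 2 — Component impedances:
  R: Z = R = 940 Ω
  L: Z = jωL = j·9.362e+04·0.00129 = 0 + j120.8 Ω
  C: Z = 1/(jωC) = -j/(ω·C) = 0 - j0.2428 Ω
Step 3 — Parallel combination: 1/Z_total = 1/R + 1/L + 1/C; Z_total = 6.295e-05 - j0.2433 Ω = 0.2433∠-90.0° Ω.
Step 4 — Power factor: PF = cos(φ) = Re(Z)/|Z| = 6.2948e-05/0.24325 = 0.0002588.
Step 5 — Type: Im(Z) = -0.2433 ⇒ leading (phase φ = -90.0°).

PF = 0.0002588 (leading, φ = -90.0°)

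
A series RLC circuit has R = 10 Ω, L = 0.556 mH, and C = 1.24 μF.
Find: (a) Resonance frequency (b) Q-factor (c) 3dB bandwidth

Step 1 — Resonance condition Im(Z)=0 gives ω₀ = 1/√(LC).
Step 2 — ω₀ = 1/√(0.000556·1.24e-06) = 3.808e+04 rad/s.
Step 3 — f₀ = ω₀/(2π) = 6061 Hz.
Step 4 — Series Q: Q = ω₀L/R = 3.808e+04·0.000556/10 = 2.118.
Step 5 — 3dB bandwidth: Δω = ω₀/Q = 1.799e+04 rad/s; BW = Δω/(2π) = 2862 Hz.

(a) f₀ = 6061 Hz  (b) Q = 2.118  (c) BW = 2862 Hz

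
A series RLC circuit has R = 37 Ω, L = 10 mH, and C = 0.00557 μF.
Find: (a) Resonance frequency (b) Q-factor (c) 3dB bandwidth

Step 1 — Resonance condition Im(Z)=0 gives ω₀ = 1/√(LC).
Step 2 — ω₀ = 1/√(0.01·5.57e-09) = 1.34e+05 rad/s.
Step 3 — f₀ = ω₀/(2π) = 2.133e+04 Hz.
Step 4 — Series Q: Q = ω₀L/R = 1.34e+05·0.01/37 = 36.21.
Step 5 — 3dB bandwidth: Δω = ω₀/Q = 3700 rad/s; BW = Δω/(2π) = 588.9 Hz.

(a) f₀ = 2.133e+04 Hz  (b) Q = 36.21  (c) BW = 588.9 Hz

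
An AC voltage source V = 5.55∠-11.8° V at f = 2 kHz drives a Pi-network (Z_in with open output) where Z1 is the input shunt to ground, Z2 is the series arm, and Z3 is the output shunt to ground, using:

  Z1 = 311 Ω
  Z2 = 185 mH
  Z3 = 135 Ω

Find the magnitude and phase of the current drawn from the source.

Step 1 — Angular frequency: ω = 2π·f = 2π·2000 = 1.257e+04 rad/s.
Step 2 — Component impedances:
  Z1: Z = R = 311 Ω
  Z2: Z = jωL = j·1.257e+04·0.185 = 0 + j2325 Ω
  Z3: Z = R = 135 Ω
Step 3 — With open output, the series arm Z2 and the output shunt Z3 appear in series to ground: Z2 + Z3 = 135 + j2325 Ω.
Step 4 — Parallel with input shunt Z1: Z_in = Z1 || (Z2 + Z3) = 303.3 + j40.13 Ω = 305.9∠7.5° Ω.
Step 5 — Source phasor: V = 5.55∠-11.8° V = 5.433 - j1.135 V.
Step 6 — Ohm's law: I = V / Z_total = (5.433 - j1.135) / (303.3 + j40.13) = 0.01712 - j0.006007 A.
Step 7 — Convert to polar: |I| = 0.01814 A, ∠I = -19.3°.

I = 0.01814∠-19.3° A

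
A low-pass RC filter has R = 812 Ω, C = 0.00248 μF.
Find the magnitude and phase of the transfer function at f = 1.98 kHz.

Step 1 — Angular frequency: ω = 2π·1980 = 1.244e+04 rad/s.
Step 2 — Transfer function: H(jω) = 1/(1 + jωRC).
Step 3 — Denominator: 1 + jωRC = 1 + j·1.244e+04·812·2.48e-09 = 1 + j0.02505.
Step 4 — H = 0.9994 - j0.02504.
Step 5 — Magnitude: |H| = 0.9997 (-0.0 dB); phase: φ = -1.4°.

|H| = 0.9997 (-0.0 dB), φ = -1.4°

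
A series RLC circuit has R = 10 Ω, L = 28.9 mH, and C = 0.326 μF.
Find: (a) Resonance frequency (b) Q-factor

Step 1 — Resonance condition Im(Z)=0 gives ω₀ = 1/√(LC).
Step 2 — ω₀ = 1/√(0.0289·3.26e-07) = 1.03e+04 rad/s.
Step 3 — f₀ = ω₀/(2π) = 1640 Hz.
Step 4 — Series Q: Q = ω₀L/R = 1.03e+04·0.0289/10 = 29.77.

(a) f₀ = 1640 Hz  (b) Q = 29.77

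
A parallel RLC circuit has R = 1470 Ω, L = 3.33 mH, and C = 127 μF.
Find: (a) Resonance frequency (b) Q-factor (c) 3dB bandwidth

Step 1 — Resonance: ω₀ = 1/√(LC) = 1/√(0.00333·0.000127) = 1538 rad/s.
Step 2 — f₀ = ω₀/(2π) = 244.7 Hz.
Step 3 — Parallel Q: Q = R/(ω₀L) = 1470/(1538·0.00333) = 287.1.
Step 4 — Bandwidth: Δω = ω₀/Q = 5.356 rad/s; BW = Δω/(2π) = 0.8525 Hz.

(a) f₀ = 244.7 Hz  (b) Q = 287.1  (c) BW = 0.8525 Hz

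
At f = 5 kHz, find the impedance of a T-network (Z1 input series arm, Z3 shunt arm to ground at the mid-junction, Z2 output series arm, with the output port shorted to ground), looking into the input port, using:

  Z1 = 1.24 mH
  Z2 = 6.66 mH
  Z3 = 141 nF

Step 1 — Angular frequency: ω = 2π·f = 2π·5000 = 3.142e+04 rad/s.
Step 2 — Component impedances:
  Z1: Z = jωL = j·3.142e+04·0.00124 = 0 + j38.96 Ω
  Z2: Z = jωL = j·3.142e+04·0.00666 = 0 + j209.2 Ω
  Z3: Z = 1/(jωC) = -j/(ω·C) = 0 - j225.8 Ω
Step 3 — With the output port shorted to ground, the output series arm Z2 runs from the junction to ground; the shunt arm Z3 also runs from the junction to ground. They appear in parallel: Z3 || Z2 = 0 + j2859 Ω.
Step 4 — Series with input arm Z1: Z_in = Z1 + (Z3 || Z2) = 0 + j2898 Ω = 2898∠90.0° Ω.

Z = 0 + j2898 Ω = 2898∠90.0° Ω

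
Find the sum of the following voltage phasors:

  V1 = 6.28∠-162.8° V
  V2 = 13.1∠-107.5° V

Step 1 — Convert each phasor to rectangular form:
  V1 = 6.28·(cos(-162.8°) + j·sin(-162.8°)) = -5.999 - j1.857 V
  V2 = 13.1·(cos(-107.5°) + j·sin(-107.5°)) = -3.939 - j12.49 V
Step 2 — Sum components: V_total = -9.938 - j14.35 V.
Step 3 — Convert to polar: |V_total| = 17.46 V, ∠V_total = -124.7°.

V_total = 17.46∠-124.7° V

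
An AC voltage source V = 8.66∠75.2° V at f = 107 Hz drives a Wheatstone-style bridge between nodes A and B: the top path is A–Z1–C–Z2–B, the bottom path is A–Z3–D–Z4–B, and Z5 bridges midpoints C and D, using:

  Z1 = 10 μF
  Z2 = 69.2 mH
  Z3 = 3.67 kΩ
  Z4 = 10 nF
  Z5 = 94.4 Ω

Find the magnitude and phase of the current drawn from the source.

Step 1 — Angular frequency: ω = 2π·f = 2π·107 = 672.3 rad/s.
Step 2 — Component impedances:
  Z1: Z = 1/(jωC) = -j/(ω·C) = 0 - j148.7 Ω
  Z2: Z = jωL = j·672.3·0.0692 = 0 + j46.52 Ω
  Z3: Z = R = 3670 Ω
  Z4: Z = 1/(jωC) = -j/(ω·C) = 0 - j1.487e+05 Ω
  Z5: Z = R = 94.4 Ω
Step 3 — Bridge requires nodal analysis (the Z5 bridge couples midpoints C and D, so the two paths cannot be reduced to a simple series/parallel combination). Setting node B to ground and injecting 1 A at node A, the 3-node admittance system at A, C, D solves to V_A = Z_AB = 5.868 - j102 Ω = 102.1∠-86.7° Ω.
Step 4 — Source phasor: V = 8.66∠75.2° V = 2.212 + j8.373 V.
Step 5 — Ohm's law: I = V / Z_total = (2.212 + j8.373) / (5.868 - j102) = -0.08059 + j0.02633 A.
Step 6 — Convert to polar: |I| = 0.08478 A, ∠I = 161.9°.

I = 0.08478∠161.9° A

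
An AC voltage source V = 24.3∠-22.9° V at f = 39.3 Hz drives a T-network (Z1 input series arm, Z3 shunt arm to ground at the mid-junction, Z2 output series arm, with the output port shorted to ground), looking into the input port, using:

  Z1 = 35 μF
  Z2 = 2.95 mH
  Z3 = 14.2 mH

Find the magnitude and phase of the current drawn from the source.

Step 1 — Angular frequency: ω = 2π·f = 2π·39.3 = 246.9 rad/s.
Step 2 — Component impedances:
  Z1: Z = 1/(jωC) = -j/(ω·C) = 0 - j115.7 Ω
  Z2: Z = jωL = j·246.9·0.00295 = 0 + j0.7284 Ω
  Z3: Z = jωL = j·246.9·0.0142 = 0 + j3.506 Ω
Step 3 — With the output port shorted to ground, the output series arm Z2 runs from the junction to ground; the shunt arm Z3 also runs from the junction to ground. They appear in parallel: Z3 || Z2 = 0 + j0.6031 Ω.
Step 4 — Series with input arm Z1: Z_in = Z1 + (Z3 || Z2) = 0 - j115.1 Ω = 115.1∠-90.0° Ω.
Step 5 — Source phasor: V = 24.3∠-22.9° V = 22.38 - j9.456 V.
Step 6 — Ohm's law: I = V / Z_total = (22.38 - j9.456) / (0 - j115.1) = 0.08215 + j0.1945 A.
Step 7 — Convert to polar: |I| = 0.2111 A, ∠I = 67.1°.

I = 0.2111∠67.1° A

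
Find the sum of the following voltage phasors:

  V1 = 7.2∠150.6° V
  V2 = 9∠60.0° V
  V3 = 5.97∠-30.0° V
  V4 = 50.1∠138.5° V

Step 1 — Convert each phasor to rectangular form:
  V1 = 7.2·(cos(150.6°) + j·sin(150.6°)) = -6.273 + j3.535 V
  V2 = 9·(cos(60.0°) + j·sin(60.0°)) = 4.5 + j7.794 V
  V3 = 5.97·(cos(-30.0°) + j·sin(-30.0°)) = 5.17 - j2.985 V
  V4 = 50.1·(cos(138.5°) + j·sin(138.5°)) = -37.52 + j33.2 V
Step 2 — Sum components: V_total = -34.13 + j41.54 V.
Step 3 — Convert to polar: |V_total| = 53.76 V, ∠V_total = 129.4°.

V_total = 53.76∠129.4° V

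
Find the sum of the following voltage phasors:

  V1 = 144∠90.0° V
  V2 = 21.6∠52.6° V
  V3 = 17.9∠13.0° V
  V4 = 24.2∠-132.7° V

Step 1 — Convert each phasor to rectangular form:
  V1 = 144·(cos(90.0°) + j·sin(90.0°)) = 0 + j144 V
  V2 = 21.6·(cos(52.6°) + j·sin(52.6°)) = 13.12 + j17.16 V
  V3 = 17.9·(cos(13.0°) + j·sin(13.0°)) = 17.44 + j4.027 V
  V4 = 24.2·(cos(-132.7°) + j·sin(-132.7°)) = -16.41 - j17.78 V
Step 2 — Sum components: V_total = 14.15 + j147.4 V.
Step 3 — Convert to polar: |V_total| = 148.1 V, ∠V_total = 84.5°.

V_total = 148.1∠84.5° V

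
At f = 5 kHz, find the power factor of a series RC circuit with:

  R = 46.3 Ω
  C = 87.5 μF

Step 1 — Angular frequency: ω = 2π·f = 2π·5000 = 3.142e+04 rad/s.
Step 2 — Component impedances:
  R: Z = R = 46.3 Ω
  C: Z = 1/(jωC) = -j/(ω·C) = 0 - j0.3638 Ω
Step 3 — Series combination: Z_total = R + C = 46.3 - j0.3638 Ω = 46.3∠-0.5° Ω.
Step 4 — Power factor: PF = cos(φ) = Re(Z)/|Z| = 46.3/46.3 = 1.
Step 5 — Type: Im(Z) = -0.3638 ⇒ leading (phase φ = -0.5°).

PF = 1 (leading, φ = -0.5°)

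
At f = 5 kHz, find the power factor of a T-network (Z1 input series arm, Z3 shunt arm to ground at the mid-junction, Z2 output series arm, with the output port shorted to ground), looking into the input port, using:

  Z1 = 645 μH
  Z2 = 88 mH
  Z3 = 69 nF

Step 1 — Angular frequency: ω = 2π·f = 2π·5000 = 3.142e+04 rad/s.
Step 2 — Component impedances:
  Z1: Z = jωL = j·3.142e+04·0.000645 = 0 + j20.26 Ω
  Z2: Z = jωL = j·3.142e+04·0.088 = 0 + j2765 Ω
  Z3: Z = 1/(jωC) = -j/(ω·C) = 0 - j461.3 Ω
Step 3 — With the output port shorted to ground, the output series arm Z2 runs from the junction to ground; the shunt arm Z3 also runs from the junction to ground. They appear in parallel: Z3 || Z2 = 0 - j553.7 Ω.
Step 4 — Series with input arm Z1: Z_in = Z1 + (Z3 || Z2) = 0 - j533.5 Ω = 533.5∠-90.0° Ω.
Step 5 — Power factor: PF = cos(φ) = Re(Z)/|Z| = 0/533.5 = 0.
Step 6 — Type: Im(Z) = -533.5 ⇒ leading (phase φ = -90.0°).

PF = 0 (leading, φ = -90.0°)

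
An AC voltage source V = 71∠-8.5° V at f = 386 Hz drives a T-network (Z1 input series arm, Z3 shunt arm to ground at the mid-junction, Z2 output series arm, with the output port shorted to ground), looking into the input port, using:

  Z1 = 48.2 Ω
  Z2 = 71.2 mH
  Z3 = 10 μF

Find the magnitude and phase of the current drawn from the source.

Step 1 — Angular frequency: ω = 2π·f = 2π·386 = 2425 rad/s.
Step 2 — Component impedances:
  Z1: Z = R = 48.2 Ω
  Z2: Z = jωL = j·2425·0.0712 = 0 + j172.7 Ω
  Z3: Z = 1/(jωC) = -j/(ω·C) = 0 - j41.23 Ω
Step 3 — With the output port shorted to ground, the output series arm Z2 runs from the junction to ground; the shunt arm Z3 also runs from the junction to ground. They appear in parallel: Z3 || Z2 = 0 - j54.17 Ω.
Step 4 — Series with input arm Z1: Z_in = Z1 + (Z3 || Z2) = 48.2 - j54.17 Ω = 72.51∠-48.3° Ω.
Step 5 — Source phasor: V = 71∠-8.5° V = 70.22 - j10.49 V.
Step 6 — Ohm's law: I = V / Z_total = (70.22 - j10.49) / (48.2 - j54.17) = 0.7519 + j0.6273 A.
Step 7 — Convert to polar: |I| = 0.9792 A, ∠I = 39.8°.

I = 0.9792∠39.8° A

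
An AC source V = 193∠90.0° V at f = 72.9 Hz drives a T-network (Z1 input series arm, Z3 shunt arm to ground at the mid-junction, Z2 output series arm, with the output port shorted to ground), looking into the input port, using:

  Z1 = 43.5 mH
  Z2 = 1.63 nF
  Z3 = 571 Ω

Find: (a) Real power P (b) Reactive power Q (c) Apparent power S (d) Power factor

Step 1 — Angular frequency: ω = 2π·f = 2π·72.9 = 458 rad/s.
Step 2 — Component impedances:
  Z1: Z = jωL = j·458·0.0435 = 0 + j19.92 Ω
  Z2: Z = 1/(jωC) = -j/(ω·C) = 0 - j1.339e+06 Ω
  Z3: Z = R = 571 Ω
Step 3 — With the output port shorted to ground, the output series arm Z2 runs from the junction to ground; the shunt arm Z3 also runs from the junction to ground. They appear in parallel: Z3 || Z2 = 571 - j0.2434 Ω.
Step 4 — Series with input arm Z1: Z_in = Z1 + (Z3 || Z2) = 571 + j19.68 Ω = 571.3∠2.0° Ω.
Step 5 — Source phasor: V = 193∠90.0° V = 0 + j193 V.
Step 6 — Current: I = V / Z = 0.01164 + j0.3376 A = 0.3378∠88.0° A.
Step 7 — Complex power: S = V·I* = 65.16 + j2.246 VA.
Step 8 — Real power: P = Re(S) = 65.16 W.
Step 9 — Reactive power: Q = Im(S) = 2.246 VAR.
Step 10 — Apparent power: |S| = 65.2 VA.
Step 11 — Power factor: PF = P/|S| = 0.9994 (lagging).

(a) P = 65.16 W  (b) Q = 2.246 VAR  (c) S = 65.2 VA  (d) PF = 0.9994 (lagging)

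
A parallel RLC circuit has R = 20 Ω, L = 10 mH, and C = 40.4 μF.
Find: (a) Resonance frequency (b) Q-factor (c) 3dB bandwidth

Step 1 — Resonance: ω₀ = 1/√(LC) = 1/√(0.01·4.04e-05) = 1573 rad/s.
Step 2 — f₀ = ω₀/(2π) = 250.4 Hz.
Step 3 — Parallel Q: Q = R/(ω₀L) = 20/(1573·0.01) = 1.271.
Step 4 — Bandwidth: Δω = ω₀/Q = 1238 rad/s; BW = Δω/(2π) = 197 Hz.

(a) f₀ = 250.4 Hz  (b) Q = 1.271  (c) BW = 197 Hz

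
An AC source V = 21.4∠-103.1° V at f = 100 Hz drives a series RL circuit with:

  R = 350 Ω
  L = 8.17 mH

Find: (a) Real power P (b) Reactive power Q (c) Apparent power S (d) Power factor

Step 1 — Angular frequency: ω = 2π·f = 2π·100 = 628.3 rad/s.
Step 2 — Component impedances:
  R: Z = R = 350 Ω
  L: Z = jωL = j·628.3·0.00817 = 0 + j5.133 Ω
Step 3 — Series combination: Z_total = R + L = 350 + j5.133 Ω = 350∠0.8° Ω.
Step 4 — Source phasor: V = 21.4∠-103.1° V = -4.85 - j20.84 V.
Step 5 — Current: I = V / Z = -0.01473 - j0.05934 A = 0.06114∠-103.9° A.
Step 6 — Complex power: S = V·I* = 1.308 + j0.01919 VA.
Step 7 — Real power: P = Re(S) = 1.308 W.
Step 8 — Reactive power: Q = Im(S) = 0.01919 VAR.
Step 9 — Apparent power: |S| = 1.308 VA.
Step 10 — Power factor: PF = P/|S| = 0.9999 (lagging).

(a) P = 1.308 W  (b) Q = 0.01919 VAR  (c) S = 1.308 VA  (d) PF = 0.9999 (lagging)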